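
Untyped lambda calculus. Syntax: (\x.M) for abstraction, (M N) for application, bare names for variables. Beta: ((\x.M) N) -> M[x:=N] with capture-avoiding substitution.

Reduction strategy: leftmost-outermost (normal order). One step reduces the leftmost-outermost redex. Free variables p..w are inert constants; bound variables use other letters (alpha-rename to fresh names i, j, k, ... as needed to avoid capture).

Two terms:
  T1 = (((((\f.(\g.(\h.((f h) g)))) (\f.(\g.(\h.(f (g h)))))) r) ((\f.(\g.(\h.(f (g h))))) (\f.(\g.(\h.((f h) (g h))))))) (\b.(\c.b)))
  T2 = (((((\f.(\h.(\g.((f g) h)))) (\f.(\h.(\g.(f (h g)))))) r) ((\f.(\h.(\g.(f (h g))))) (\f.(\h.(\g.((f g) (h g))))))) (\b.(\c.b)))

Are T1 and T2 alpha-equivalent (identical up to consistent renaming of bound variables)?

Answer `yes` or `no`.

Answer: yes

Derivation:
Term 1: (((((\f.(\g.(\h.((f h) g)))) (\f.(\g.(\h.(f (g h)))))) r) ((\f.(\g.(\h.(f (g h))))) (\f.(\g.(\h.((f h) (g h))))))) (\b.(\c.b)))
Term 2: (((((\f.(\h.(\g.((f g) h)))) (\f.(\h.(\g.(f (h g)))))) r) ((\f.(\h.(\g.(f (h g))))) (\f.(\h.(\g.((f g) (h g))))))) (\b.(\c.b)))
Alpha-equivalence: compare structure up to binder renaming.
Result: True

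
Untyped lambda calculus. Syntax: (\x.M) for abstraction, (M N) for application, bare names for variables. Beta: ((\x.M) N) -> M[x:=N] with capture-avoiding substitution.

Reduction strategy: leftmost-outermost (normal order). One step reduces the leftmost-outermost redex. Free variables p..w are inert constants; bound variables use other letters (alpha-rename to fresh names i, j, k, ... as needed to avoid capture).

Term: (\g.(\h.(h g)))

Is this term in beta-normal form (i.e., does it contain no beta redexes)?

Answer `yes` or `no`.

Term: (\g.(\h.(h g)))
No beta redexes found.

Answer: yes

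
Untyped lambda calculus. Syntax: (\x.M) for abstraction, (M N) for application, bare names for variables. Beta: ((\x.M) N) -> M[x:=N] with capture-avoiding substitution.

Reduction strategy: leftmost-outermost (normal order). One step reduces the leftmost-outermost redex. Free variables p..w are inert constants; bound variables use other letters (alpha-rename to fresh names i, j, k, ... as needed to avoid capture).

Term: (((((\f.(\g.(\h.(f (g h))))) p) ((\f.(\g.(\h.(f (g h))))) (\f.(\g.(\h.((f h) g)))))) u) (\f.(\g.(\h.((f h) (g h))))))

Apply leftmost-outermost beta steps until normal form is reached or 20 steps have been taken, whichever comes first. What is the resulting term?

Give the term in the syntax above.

Step 0: (((((\f.(\g.(\h.(f (g h))))) p) ((\f.(\g.(\h.(f (g h))))) (\f.(\g.(\h.((f h) g)))))) u) (\f.(\g.(\h.((f h) (g h))))))
Step 1: ((((\g.(\h.(p (g h)))) ((\f.(\g.(\h.(f (g h))))) (\f.(\g.(\h.((f h) g)))))) u) (\f.(\g.(\h.((f h) (g h))))))
Step 2: (((\h.(p (((\f.(\g.(\h.(f (g h))))) (\f.(\g.(\h.((f h) g))))) h))) u) (\f.(\g.(\h.((f h) (g h))))))
Step 3: ((p (((\f.(\g.(\h.(f (g h))))) (\f.(\g.(\h.((f h) g))))) u)) (\f.(\g.(\h.((f h) (g h))))))
Step 4: ((p ((\g.(\h.((\f.(\g.(\h.((f h) g)))) (g h)))) u)) (\f.(\g.(\h.((f h) (g h))))))
Step 5: ((p (\h.((\f.(\g.(\h.((f h) g)))) (u h)))) (\f.(\g.(\h.((f h) (g h))))))
Step 6: ((p (\h.(\g.(\i.(((u h) i) g))))) (\f.(\g.(\h.((f h) (g h))))))

Answer: ((p (\h.(\g.(\i.(((u h) i) g))))) (\f.(\g.(\h.((f h) (g h))))))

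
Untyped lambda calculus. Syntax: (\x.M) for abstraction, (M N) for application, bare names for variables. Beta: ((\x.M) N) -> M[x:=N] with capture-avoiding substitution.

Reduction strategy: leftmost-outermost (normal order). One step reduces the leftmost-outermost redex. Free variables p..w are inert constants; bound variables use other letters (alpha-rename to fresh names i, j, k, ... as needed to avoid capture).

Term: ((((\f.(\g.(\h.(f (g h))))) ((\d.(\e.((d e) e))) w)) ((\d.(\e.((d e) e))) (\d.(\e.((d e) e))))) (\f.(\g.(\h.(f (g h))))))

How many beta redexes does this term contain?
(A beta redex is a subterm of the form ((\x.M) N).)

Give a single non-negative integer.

Term: ((((\f.(\g.(\h.(f (g h))))) ((\d.(\e.((d e) e))) w)) ((\d.(\e.((d e) e))) (\d.(\e.((d e) e))))) (\f.(\g.(\h.(f (g h))))))
  Redex: ((\f.(\g.(\h.(f (g h))))) ((\d.(\e.((d e) e))) w))
  Redex: ((\d.(\e.((d e) e))) w)
  Redex: ((\d.(\e.((d e) e))) (\d.(\e.((d e) e))))
Total redexes: 3

Answer: 3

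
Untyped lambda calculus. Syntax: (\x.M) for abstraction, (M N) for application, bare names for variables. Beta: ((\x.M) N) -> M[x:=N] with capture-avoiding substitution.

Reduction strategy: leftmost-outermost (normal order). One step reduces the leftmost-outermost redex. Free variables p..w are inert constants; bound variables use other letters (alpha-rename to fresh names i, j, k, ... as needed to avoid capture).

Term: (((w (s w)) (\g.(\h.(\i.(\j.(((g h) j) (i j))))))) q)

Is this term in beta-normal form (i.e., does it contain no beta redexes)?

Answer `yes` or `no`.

Answer: yes

Derivation:
Term: (((w (s w)) (\g.(\h.(\i.(\j.(((g h) j) (i j))))))) q)
No beta redexes found.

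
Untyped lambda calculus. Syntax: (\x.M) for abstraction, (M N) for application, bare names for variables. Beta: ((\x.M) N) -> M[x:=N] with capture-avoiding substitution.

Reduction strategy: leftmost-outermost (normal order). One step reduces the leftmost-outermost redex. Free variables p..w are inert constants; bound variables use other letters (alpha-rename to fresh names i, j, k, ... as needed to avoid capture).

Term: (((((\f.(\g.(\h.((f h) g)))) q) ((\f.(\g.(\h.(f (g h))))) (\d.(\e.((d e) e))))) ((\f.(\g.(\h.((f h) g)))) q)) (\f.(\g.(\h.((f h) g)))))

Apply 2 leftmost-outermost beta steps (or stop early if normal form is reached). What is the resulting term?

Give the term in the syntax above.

Answer: (((\h.((q h) ((\f.(\g.(\h.(f (g h))))) (\d.(\e.((d e) e)))))) ((\f.(\g.(\h.((f h) g)))) q)) (\f.(\g.(\h.((f h) g)))))

Derivation:
Step 0: (((((\f.(\g.(\h.((f h) g)))) q) ((\f.(\g.(\h.(f (g h))))) (\d.(\e.((d e) e))))) ((\f.(\g.(\h.((f h) g)))) q)) (\f.(\g.(\h.((f h) g)))))
Step 1: ((((\g.(\h.((q h) g))) ((\f.(\g.(\h.(f (g h))))) (\d.(\e.((d e) e))))) ((\f.(\g.(\h.((f h) g)))) q)) (\f.(\g.(\h.((f h) g)))))
Step 2: (((\h.((q h) ((\f.(\g.(\h.(f (g h))))) (\d.(\e.((d e) e)))))) ((\f.(\g.(\h.((f h) g)))) q)) (\f.(\g.(\h.((f h) g)))))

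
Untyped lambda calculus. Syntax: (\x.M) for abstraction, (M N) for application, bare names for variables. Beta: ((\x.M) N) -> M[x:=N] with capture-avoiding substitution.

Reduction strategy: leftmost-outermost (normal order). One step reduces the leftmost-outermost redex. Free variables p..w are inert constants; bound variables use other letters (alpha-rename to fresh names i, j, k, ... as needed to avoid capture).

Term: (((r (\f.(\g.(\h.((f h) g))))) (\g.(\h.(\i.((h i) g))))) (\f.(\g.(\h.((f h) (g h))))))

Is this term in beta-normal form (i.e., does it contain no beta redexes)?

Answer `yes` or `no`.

Term: (((r (\f.(\g.(\h.((f h) g))))) (\g.(\h.(\i.((h i) g))))) (\f.(\g.(\h.((f h) (g h))))))
No beta redexes found.

Answer: yes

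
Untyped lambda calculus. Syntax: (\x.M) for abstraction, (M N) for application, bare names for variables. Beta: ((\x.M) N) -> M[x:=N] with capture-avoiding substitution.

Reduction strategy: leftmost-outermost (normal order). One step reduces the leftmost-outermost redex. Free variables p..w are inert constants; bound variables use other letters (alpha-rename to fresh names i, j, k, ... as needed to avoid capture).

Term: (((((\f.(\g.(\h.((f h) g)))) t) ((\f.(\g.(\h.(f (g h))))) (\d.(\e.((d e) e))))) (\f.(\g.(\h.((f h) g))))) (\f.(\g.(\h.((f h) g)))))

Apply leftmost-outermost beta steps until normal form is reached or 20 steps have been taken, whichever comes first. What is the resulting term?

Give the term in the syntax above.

Answer: (((t (\f.(\g.(\h.((f h) g))))) (\g.(\h.(\e.(((g h) e) e))))) (\f.(\g.(\h.((f h) g)))))

Derivation:
Step 0: (((((\f.(\g.(\h.((f h) g)))) t) ((\f.(\g.(\h.(f (g h))))) (\d.(\e.((d e) e))))) (\f.(\g.(\h.((f h) g))))) (\f.(\g.(\h.((f h) g)))))
Step 1: ((((\g.(\h.((t h) g))) ((\f.(\g.(\h.(f (g h))))) (\d.(\e.((d e) e))))) (\f.(\g.(\h.((f h) g))))) (\f.(\g.(\h.((f h) g)))))
Step 2: (((\h.((t h) ((\f.(\g.(\h.(f (g h))))) (\d.(\e.((d e) e)))))) (\f.(\g.(\h.((f h) g))))) (\f.(\g.(\h.((f h) g)))))
Step 3: (((t (\f.(\g.(\h.((f h) g))))) ((\f.(\g.(\h.(f (g h))))) (\d.(\e.((d e) e))))) (\f.(\g.(\h.((f h) g)))))
Step 4: (((t (\f.(\g.(\h.((f h) g))))) (\g.(\h.((\d.(\e.((d e) e))) (g h))))) (\f.(\g.(\h.((f h) g)))))
Step 5: (((t (\f.(\g.(\h.((f h) g))))) (\g.(\h.(\e.(((g h) e) e))))) (\f.(\g.(\h.((f h) g)))))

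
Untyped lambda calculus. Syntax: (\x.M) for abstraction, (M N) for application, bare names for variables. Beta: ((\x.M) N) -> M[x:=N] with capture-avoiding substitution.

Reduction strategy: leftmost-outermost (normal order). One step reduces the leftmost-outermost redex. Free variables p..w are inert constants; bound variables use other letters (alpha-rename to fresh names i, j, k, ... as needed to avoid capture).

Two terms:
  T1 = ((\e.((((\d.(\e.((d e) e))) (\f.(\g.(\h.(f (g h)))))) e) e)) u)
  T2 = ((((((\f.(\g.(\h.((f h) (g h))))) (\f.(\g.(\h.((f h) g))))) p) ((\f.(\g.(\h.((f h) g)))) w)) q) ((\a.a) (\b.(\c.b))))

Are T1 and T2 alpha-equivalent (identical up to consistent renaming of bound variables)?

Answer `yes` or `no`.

Term 1: ((\e.((((\d.(\e.((d e) e))) (\f.(\g.(\h.(f (g h)))))) e) e)) u)
Term 2: ((((((\f.(\g.(\h.((f h) (g h))))) (\f.(\g.(\h.((f h) g))))) p) ((\f.(\g.(\h.((f h) g)))) w)) q) ((\a.a) (\b.(\c.b))))
Alpha-equivalence: compare structure up to binder renaming.
Result: False

Answer: no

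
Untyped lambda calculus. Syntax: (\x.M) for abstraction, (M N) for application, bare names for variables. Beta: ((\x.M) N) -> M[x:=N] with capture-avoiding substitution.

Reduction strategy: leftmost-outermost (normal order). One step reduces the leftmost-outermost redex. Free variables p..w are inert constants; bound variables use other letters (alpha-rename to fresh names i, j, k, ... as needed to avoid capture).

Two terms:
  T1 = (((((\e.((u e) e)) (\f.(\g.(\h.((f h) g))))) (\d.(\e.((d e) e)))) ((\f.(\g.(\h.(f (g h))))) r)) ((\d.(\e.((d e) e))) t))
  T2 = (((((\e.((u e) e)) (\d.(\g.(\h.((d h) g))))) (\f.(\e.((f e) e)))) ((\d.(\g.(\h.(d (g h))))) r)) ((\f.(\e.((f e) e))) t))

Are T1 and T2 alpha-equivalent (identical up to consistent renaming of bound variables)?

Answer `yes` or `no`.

Term 1: (((((\e.((u e) e)) (\f.(\g.(\h.((f h) g))))) (\d.(\e.((d e) e)))) ((\f.(\g.(\h.(f (g h))))) r)) ((\d.(\e.((d e) e))) t))
Term 2: (((((\e.((u e) e)) (\d.(\g.(\h.((d h) g))))) (\f.(\e.((f e) e)))) ((\d.(\g.(\h.(d (g h))))) r)) ((\f.(\e.((f e) e))) t))
Alpha-equivalence: compare structure up to binder renaming.
Result: True

Answer: yes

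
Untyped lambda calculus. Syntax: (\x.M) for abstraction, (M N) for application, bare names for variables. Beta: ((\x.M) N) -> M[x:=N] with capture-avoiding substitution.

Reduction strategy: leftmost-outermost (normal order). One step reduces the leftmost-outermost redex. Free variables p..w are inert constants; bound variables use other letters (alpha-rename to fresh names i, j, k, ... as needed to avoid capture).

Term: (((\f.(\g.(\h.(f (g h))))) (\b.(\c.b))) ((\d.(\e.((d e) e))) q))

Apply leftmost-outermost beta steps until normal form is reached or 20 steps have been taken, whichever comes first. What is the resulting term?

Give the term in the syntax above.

Answer: (\h.(\c.((q h) h)))

Derivation:
Step 0: (((\f.(\g.(\h.(f (g h))))) (\b.(\c.b))) ((\d.(\e.((d e) e))) q))
Step 1: ((\g.(\h.((\b.(\c.b)) (g h)))) ((\d.(\e.((d e) e))) q))
Step 2: (\h.((\b.(\c.b)) (((\d.(\e.((d e) e))) q) h)))
Step 3: (\h.(\c.(((\d.(\e.((d e) e))) q) h)))
Step 4: (\h.(\c.((\e.((q e) e)) h)))
Step 5: (\h.(\c.((q h) h)))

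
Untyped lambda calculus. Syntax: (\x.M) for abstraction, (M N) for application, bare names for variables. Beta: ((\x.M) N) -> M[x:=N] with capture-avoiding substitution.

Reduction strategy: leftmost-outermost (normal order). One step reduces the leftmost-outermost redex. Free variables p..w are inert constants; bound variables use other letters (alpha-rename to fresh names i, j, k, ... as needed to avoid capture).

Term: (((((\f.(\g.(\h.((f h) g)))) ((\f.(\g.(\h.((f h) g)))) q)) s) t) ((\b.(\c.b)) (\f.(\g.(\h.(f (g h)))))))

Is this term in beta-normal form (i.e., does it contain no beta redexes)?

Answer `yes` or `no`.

Term: (((((\f.(\g.(\h.((f h) g)))) ((\f.(\g.(\h.((f h) g)))) q)) s) t) ((\b.(\c.b)) (\f.(\g.(\h.(f (g h)))))))
Found 3 beta redex(es).

Answer: no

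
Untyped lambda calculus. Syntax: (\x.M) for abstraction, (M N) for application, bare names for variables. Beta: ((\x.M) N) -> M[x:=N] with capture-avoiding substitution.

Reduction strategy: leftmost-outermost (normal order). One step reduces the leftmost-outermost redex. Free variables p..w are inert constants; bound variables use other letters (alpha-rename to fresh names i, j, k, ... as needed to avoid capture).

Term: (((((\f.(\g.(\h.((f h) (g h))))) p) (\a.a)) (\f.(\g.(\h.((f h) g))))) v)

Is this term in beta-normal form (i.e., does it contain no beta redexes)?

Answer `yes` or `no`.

Answer: no

Derivation:
Term: (((((\f.(\g.(\h.((f h) (g h))))) p) (\a.a)) (\f.(\g.(\h.((f h) g))))) v)
Found 1 beta redex(es).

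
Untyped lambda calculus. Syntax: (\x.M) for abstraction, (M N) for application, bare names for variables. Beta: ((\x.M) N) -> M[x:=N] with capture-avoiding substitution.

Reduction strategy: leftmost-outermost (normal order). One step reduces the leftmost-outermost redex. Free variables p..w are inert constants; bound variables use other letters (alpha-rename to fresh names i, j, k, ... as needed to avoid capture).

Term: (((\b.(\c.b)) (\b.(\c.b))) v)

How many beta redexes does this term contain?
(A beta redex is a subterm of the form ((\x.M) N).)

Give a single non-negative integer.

Answer: 1

Derivation:
Term: (((\b.(\c.b)) (\b.(\c.b))) v)
  Redex: ((\b.(\c.b)) (\b.(\c.b)))
Total redexes: 1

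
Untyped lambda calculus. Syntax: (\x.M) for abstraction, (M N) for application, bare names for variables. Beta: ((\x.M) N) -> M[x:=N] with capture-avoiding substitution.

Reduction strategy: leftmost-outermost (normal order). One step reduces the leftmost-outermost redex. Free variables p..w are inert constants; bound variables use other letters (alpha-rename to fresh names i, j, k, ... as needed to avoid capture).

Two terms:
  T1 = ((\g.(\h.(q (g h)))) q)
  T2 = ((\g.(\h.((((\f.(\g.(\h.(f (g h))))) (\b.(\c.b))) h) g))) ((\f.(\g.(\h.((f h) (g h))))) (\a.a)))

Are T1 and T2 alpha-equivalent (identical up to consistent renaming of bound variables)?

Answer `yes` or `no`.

Answer: no

Derivation:
Term 1: ((\g.(\h.(q (g h)))) q)
Term 2: ((\g.(\h.((((\f.(\g.(\h.(f (g h))))) (\b.(\c.b))) h) g))) ((\f.(\g.(\h.((f h) (g h))))) (\a.a)))
Alpha-equivalence: compare structure up to binder renaming.
Result: False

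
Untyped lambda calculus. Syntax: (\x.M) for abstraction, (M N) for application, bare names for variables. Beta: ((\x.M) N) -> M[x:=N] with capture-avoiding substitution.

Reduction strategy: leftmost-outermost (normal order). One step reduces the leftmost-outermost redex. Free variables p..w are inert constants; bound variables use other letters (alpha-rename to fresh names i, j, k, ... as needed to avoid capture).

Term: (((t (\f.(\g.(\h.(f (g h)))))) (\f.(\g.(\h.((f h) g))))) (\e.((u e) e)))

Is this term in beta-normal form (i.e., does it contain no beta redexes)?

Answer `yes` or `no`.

Term: (((t (\f.(\g.(\h.(f (g h)))))) (\f.(\g.(\h.((f h) g))))) (\e.((u e) e)))
No beta redexes found.

Answer: yes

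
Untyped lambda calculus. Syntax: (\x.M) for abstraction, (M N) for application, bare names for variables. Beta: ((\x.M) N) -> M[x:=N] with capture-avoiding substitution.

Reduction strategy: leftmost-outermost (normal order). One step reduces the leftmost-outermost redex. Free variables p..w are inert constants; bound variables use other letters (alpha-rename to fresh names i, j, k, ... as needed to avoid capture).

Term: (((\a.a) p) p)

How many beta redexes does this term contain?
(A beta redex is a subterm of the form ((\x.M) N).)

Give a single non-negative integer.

Answer: 1

Derivation:
Term: (((\a.a) p) p)
  Redex: ((\a.a) p)
Total redexes: 1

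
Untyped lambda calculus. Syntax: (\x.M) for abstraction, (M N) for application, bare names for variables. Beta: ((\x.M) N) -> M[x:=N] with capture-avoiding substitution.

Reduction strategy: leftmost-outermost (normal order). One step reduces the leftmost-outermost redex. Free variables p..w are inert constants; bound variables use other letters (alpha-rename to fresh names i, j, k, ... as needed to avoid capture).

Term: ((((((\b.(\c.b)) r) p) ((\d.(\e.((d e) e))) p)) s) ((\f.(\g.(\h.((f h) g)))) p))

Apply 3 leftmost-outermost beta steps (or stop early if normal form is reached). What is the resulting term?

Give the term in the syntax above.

Step 0: ((((((\b.(\c.b)) r) p) ((\d.(\e.((d e) e))) p)) s) ((\f.(\g.(\h.((f h) g)))) p))
Step 1: (((((\c.r) p) ((\d.(\e.((d e) e))) p)) s) ((\f.(\g.(\h.((f h) g)))) p))
Step 2: (((r ((\d.(\e.((d e) e))) p)) s) ((\f.(\g.(\h.((f h) g)))) p))
Step 3: (((r (\e.((p e) e))) s) ((\f.(\g.(\h.((f h) g)))) p))

Answer: (((r (\e.((p e) e))) s) ((\f.(\g.(\h.((f h) g)))) p))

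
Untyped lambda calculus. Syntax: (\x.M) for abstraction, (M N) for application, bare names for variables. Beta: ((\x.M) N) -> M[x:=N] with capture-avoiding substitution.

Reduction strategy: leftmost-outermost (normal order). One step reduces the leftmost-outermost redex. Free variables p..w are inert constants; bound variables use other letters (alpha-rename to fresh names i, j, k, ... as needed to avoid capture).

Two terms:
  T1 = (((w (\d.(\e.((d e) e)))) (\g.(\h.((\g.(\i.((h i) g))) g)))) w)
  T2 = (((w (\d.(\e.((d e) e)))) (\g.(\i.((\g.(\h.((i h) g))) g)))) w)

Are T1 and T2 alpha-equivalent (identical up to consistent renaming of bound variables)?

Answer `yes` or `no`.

Answer: yes

Derivation:
Term 1: (((w (\d.(\e.((d e) e)))) (\g.(\h.((\g.(\i.((h i) g))) g)))) w)
Term 2: (((w (\d.(\e.((d e) e)))) (\g.(\i.((\g.(\h.((i h) g))) g)))) w)
Alpha-equivalence: compare structure up to binder renaming.
Result: True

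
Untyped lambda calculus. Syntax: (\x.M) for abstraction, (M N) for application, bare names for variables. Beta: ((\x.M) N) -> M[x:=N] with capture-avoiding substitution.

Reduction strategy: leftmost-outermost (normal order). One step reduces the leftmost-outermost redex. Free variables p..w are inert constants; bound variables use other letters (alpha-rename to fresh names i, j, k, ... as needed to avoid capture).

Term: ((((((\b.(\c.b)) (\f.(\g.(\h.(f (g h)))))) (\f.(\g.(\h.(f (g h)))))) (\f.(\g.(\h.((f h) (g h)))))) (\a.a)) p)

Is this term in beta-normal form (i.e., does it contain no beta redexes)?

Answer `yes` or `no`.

Term: ((((((\b.(\c.b)) (\f.(\g.(\h.(f (g h)))))) (\f.(\g.(\h.(f (g h)))))) (\f.(\g.(\h.((f h) (g h)))))) (\a.a)) p)
Found 1 beta redex(es).

Answer: no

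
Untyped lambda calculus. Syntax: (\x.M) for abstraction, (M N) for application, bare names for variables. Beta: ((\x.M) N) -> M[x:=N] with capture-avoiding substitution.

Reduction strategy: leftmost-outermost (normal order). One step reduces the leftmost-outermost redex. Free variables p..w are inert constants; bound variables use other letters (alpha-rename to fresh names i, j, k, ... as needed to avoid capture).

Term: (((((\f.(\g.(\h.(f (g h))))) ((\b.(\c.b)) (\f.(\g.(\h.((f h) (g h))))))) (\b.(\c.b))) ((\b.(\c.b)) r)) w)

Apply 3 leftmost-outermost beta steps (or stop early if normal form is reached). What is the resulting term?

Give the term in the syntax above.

Answer: ((((\b.(\c.b)) (\f.(\g.(\h.((f h) (g h)))))) ((\b.(\c.b)) ((\b.(\c.b)) r))) w)

Derivation:
Step 0: (((((\f.(\g.(\h.(f (g h))))) ((\b.(\c.b)) (\f.(\g.(\h.((f h) (g h))))))) (\b.(\c.b))) ((\b.(\c.b)) r)) w)
Step 1: ((((\g.(\h.(((\b.(\c.b)) (\f.(\g.(\h.((f h) (g h)))))) (g h)))) (\b.(\c.b))) ((\b.(\c.b)) r)) w)
Step 2: (((\h.(((\b.(\c.b)) (\f.(\g.(\h.((f h) (g h)))))) ((\b.(\c.b)) h))) ((\b.(\c.b)) r)) w)
Step 3: ((((\b.(\c.b)) (\f.(\g.(\h.((f h) (g h)))))) ((\b.(\c.b)) ((\b.(\c.b)) r))) w)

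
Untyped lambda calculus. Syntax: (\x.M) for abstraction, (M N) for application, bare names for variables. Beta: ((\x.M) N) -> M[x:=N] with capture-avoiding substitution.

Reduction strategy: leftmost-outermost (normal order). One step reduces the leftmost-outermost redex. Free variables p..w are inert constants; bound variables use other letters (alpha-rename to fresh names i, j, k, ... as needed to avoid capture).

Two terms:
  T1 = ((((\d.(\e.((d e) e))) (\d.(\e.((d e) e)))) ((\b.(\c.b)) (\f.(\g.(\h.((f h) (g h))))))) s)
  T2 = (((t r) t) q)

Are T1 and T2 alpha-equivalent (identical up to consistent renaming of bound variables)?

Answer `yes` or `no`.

Answer: no

Derivation:
Term 1: ((((\d.(\e.((d e) e))) (\d.(\e.((d e) e)))) ((\b.(\c.b)) (\f.(\g.(\h.((f h) (g h))))))) s)
Term 2: (((t r) t) q)
Alpha-equivalence: compare structure up to binder renaming.
Result: False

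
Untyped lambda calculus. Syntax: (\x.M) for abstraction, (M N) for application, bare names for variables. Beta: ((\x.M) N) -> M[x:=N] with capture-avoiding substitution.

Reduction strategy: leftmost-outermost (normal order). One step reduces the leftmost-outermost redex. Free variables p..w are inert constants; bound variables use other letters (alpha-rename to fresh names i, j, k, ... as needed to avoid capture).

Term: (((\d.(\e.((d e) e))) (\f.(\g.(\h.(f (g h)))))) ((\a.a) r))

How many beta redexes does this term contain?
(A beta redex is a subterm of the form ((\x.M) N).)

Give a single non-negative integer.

Term: (((\d.(\e.((d e) e))) (\f.(\g.(\h.(f (g h)))))) ((\a.a) r))
  Redex: ((\d.(\e.((d e) e))) (\f.(\g.(\h.(f (g h))))))
  Redex: ((\a.a) r)
Total redexes: 2

Answer: 2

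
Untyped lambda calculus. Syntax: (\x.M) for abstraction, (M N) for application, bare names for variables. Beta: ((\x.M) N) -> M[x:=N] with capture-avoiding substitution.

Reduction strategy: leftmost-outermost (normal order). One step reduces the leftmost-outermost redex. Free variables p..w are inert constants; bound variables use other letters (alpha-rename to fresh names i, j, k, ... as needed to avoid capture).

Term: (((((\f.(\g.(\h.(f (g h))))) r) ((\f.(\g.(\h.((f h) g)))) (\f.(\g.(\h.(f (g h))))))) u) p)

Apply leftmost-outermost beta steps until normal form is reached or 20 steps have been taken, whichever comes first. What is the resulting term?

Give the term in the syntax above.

Answer: ((r (\h.(\i.(h (u i))))) p)

Derivation:
Step 0: (((((\f.(\g.(\h.(f (g h))))) r) ((\f.(\g.(\h.((f h) g)))) (\f.(\g.(\h.(f (g h))))))) u) p)
Step 1: ((((\g.(\h.(r (g h)))) ((\f.(\g.(\h.((f h) g)))) (\f.(\g.(\h.(f (g h))))))) u) p)
Step 2: (((\h.(r (((\f.(\g.(\h.((f h) g)))) (\f.(\g.(\h.(f (g h)))))) h))) u) p)
Step 3: ((r (((\f.(\g.(\h.((f h) g)))) (\f.(\g.(\h.(f (g h)))))) u)) p)
Step 4: ((r ((\g.(\h.(((\f.(\g.(\h.(f (g h))))) h) g))) u)) p)
Step 5: ((r (\h.(((\f.(\g.(\h.(f (g h))))) h) u))) p)
Step 6: ((r (\h.((\g.(\i.(h (g i)))) u))) p)
Step 7: ((r (\h.(\i.(h (u i))))) p)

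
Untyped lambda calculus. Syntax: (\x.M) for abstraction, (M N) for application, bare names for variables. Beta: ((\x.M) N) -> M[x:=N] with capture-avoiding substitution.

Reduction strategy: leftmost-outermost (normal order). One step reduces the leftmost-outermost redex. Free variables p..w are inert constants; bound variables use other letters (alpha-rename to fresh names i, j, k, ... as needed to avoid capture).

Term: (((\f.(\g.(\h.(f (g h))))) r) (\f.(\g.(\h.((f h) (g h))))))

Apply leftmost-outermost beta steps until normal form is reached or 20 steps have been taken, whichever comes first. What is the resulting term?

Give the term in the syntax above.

Step 0: (((\f.(\g.(\h.(f (g h))))) r) (\f.(\g.(\h.((f h) (g h))))))
Step 1: ((\g.(\h.(r (g h)))) (\f.(\g.(\h.((f h) (g h))))))
Step 2: (\h.(r ((\f.(\g.(\h.((f h) (g h))))) h)))
Step 3: (\h.(r (\g.(\i.((h i) (g i))))))

Answer: (\h.(r (\g.(\i.((h i) (g i))))))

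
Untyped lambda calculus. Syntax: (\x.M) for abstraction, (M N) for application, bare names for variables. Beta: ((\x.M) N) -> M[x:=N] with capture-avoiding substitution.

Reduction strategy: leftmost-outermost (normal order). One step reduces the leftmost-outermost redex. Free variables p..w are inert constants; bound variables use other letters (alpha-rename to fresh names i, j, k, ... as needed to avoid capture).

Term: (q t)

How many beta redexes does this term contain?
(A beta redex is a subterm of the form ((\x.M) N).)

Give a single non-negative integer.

Term: (q t)
  (no redexes)
Total redexes: 0

Answer: 0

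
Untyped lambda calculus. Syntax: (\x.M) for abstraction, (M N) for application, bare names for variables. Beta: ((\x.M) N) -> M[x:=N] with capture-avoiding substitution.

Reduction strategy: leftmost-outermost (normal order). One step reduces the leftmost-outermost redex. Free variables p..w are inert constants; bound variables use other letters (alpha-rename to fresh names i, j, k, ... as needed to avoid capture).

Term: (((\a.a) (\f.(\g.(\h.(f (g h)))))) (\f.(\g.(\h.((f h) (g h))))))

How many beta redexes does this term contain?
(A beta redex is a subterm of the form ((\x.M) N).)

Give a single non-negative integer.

Term: (((\a.a) (\f.(\g.(\h.(f (g h)))))) (\f.(\g.(\h.((f h) (g h))))))
  Redex: ((\a.a) (\f.(\g.(\h.(f (g h))))))
Total redexes: 1

Answer: 1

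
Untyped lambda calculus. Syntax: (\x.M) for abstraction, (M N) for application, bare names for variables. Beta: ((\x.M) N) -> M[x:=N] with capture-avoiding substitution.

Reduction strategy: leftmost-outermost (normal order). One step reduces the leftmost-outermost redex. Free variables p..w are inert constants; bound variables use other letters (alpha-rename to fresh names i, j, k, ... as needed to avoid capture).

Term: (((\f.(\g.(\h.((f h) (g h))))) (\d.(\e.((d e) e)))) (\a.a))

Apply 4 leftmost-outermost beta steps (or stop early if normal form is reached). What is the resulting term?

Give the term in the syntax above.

Answer: (\h.((h ((\a.a) h)) ((\a.a) h)))

Derivation:
Step 0: (((\f.(\g.(\h.((f h) (g h))))) (\d.(\e.((d e) e)))) (\a.a))
Step 1: ((\g.(\h.(((\d.(\e.((d e) e))) h) (g h)))) (\a.a))
Step 2: (\h.(((\d.(\e.((d e) e))) h) ((\a.a) h)))
Step 3: (\h.((\e.((h e) e)) ((\a.a) h)))
Step 4: (\h.((h ((\a.a) h)) ((\a.a) h)))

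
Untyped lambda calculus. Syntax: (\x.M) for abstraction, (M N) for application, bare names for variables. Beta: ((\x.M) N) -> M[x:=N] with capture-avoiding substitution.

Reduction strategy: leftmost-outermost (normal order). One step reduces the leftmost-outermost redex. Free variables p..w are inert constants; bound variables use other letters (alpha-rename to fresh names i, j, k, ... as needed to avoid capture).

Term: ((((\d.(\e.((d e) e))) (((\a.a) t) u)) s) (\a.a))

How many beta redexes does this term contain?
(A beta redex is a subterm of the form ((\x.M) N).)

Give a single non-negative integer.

Answer: 2

Derivation:
Term: ((((\d.(\e.((d e) e))) (((\a.a) t) u)) s) (\a.a))
  Redex: ((\d.(\e.((d e) e))) (((\a.a) t) u))
  Redex: ((\a.a) t)
Total redexes: 2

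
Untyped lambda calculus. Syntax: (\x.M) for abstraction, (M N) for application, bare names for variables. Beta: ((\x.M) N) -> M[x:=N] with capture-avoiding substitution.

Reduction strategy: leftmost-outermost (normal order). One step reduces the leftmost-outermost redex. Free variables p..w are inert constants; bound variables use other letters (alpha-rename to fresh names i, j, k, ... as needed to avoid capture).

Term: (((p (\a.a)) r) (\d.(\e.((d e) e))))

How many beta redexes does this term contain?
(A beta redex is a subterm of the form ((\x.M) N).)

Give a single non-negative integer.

Answer: 0

Derivation:
Term: (((p (\a.a)) r) (\d.(\e.((d e) e))))
  (no redexes)
Total redexes: 0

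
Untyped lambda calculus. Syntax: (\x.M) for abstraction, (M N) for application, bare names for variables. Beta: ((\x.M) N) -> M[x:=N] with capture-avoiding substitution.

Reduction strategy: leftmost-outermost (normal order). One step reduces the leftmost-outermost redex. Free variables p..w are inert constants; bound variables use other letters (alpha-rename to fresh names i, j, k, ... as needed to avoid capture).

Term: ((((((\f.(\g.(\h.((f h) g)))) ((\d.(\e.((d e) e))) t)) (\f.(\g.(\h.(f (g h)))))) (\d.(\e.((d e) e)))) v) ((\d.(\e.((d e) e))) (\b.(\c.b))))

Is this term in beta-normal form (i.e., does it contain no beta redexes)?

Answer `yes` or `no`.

Answer: no

Derivation:
Term: ((((((\f.(\g.(\h.((f h) g)))) ((\d.(\e.((d e) e))) t)) (\f.(\g.(\h.(f (g h)))))) (\d.(\e.((d e) e)))) v) ((\d.(\e.((d e) e))) (\b.(\c.b))))
Found 3 beta redex(es).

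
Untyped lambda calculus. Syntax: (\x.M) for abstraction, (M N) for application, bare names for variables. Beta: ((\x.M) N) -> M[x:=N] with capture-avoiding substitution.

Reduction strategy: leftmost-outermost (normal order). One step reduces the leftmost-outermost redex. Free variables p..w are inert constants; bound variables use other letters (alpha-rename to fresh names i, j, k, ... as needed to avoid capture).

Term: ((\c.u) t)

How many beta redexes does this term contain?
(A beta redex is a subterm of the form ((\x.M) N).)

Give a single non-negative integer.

Term: ((\c.u) t)
  Redex: ((\c.u) t)
Total redexes: 1

Answer: 1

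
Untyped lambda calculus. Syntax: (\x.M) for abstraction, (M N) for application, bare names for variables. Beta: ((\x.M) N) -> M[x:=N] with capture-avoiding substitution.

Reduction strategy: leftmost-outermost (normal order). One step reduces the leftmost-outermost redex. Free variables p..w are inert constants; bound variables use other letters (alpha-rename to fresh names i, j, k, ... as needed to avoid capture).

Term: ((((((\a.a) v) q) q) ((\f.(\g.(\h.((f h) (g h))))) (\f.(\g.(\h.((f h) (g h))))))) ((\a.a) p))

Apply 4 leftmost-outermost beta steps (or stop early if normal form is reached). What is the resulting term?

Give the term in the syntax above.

Step 0: ((((((\a.a) v) q) q) ((\f.(\g.(\h.((f h) (g h))))) (\f.(\g.(\h.((f h) (g h))))))) ((\a.a) p))
Step 1: ((((v q) q) ((\f.(\g.(\h.((f h) (g h))))) (\f.(\g.(\h.((f h) (g h))))))) ((\a.a) p))
Step 2: ((((v q) q) (\g.(\h.(((\f.(\g.(\h.((f h) (g h))))) h) (g h))))) ((\a.a) p))
Step 3: ((((v q) q) (\g.(\h.((\g.(\i.((h i) (g i)))) (g h))))) ((\a.a) p))
Step 4: ((((v q) q) (\g.(\h.(\i.((h i) ((g h) i)))))) ((\a.a) p))

Answer: ((((v q) q) (\g.(\h.(\i.((h i) ((g h) i)))))) ((\a.a) p))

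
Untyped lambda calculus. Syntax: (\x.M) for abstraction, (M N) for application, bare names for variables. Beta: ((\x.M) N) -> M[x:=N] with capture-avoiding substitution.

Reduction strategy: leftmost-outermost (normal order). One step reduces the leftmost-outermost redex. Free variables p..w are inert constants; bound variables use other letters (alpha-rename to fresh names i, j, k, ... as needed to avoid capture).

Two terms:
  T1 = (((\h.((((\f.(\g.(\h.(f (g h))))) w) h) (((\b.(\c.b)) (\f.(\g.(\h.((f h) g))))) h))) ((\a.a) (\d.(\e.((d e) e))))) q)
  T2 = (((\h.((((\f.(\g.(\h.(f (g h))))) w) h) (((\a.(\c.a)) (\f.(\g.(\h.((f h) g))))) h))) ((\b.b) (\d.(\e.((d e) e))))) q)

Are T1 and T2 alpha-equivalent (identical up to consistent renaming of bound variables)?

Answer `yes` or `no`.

Answer: yes

Derivation:
Term 1: (((\h.((((\f.(\g.(\h.(f (g h))))) w) h) (((\b.(\c.b)) (\f.(\g.(\h.((f h) g))))) h))) ((\a.a) (\d.(\e.((d e) e))))) q)
Term 2: (((\h.((((\f.(\g.(\h.(f (g h))))) w) h) (((\a.(\c.a)) (\f.(\g.(\h.((f h) g))))) h))) ((\b.b) (\d.(\e.((d e) e))))) q)
Alpha-equivalence: compare structure up to binder renaming.
Result: True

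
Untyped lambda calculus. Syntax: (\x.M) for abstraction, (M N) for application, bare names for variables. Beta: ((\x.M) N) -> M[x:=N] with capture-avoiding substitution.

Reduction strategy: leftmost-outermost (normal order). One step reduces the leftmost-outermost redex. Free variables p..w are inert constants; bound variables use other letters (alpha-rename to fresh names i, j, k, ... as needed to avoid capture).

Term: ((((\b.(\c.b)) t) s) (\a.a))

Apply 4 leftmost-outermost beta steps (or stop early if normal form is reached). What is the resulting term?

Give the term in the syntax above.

Answer: (t (\a.a))

Derivation:
Step 0: ((((\b.(\c.b)) t) s) (\a.a))
Step 1: (((\c.t) s) (\a.a))
Step 2: (t (\a.a))
Step 3: (normal form reached)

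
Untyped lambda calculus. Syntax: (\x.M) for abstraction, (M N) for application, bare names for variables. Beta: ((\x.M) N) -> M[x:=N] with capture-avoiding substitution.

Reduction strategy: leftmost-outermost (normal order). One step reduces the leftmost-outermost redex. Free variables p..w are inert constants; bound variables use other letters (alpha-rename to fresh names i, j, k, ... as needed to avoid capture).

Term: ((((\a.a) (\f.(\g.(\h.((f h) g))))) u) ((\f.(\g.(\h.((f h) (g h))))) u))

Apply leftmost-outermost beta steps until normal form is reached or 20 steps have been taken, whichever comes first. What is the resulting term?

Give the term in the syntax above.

Answer: (\h.((u h) (\g.(\h.((u h) (g h))))))

Derivation:
Step 0: ((((\a.a) (\f.(\g.(\h.((f h) g))))) u) ((\f.(\g.(\h.((f h) (g h))))) u))
Step 1: (((\f.(\g.(\h.((f h) g)))) u) ((\f.(\g.(\h.((f h) (g h))))) u))
Step 2: ((\g.(\h.((u h) g))) ((\f.(\g.(\h.((f h) (g h))))) u))
Step 3: (\h.((u h) ((\f.(\g.(\h.((f h) (g h))))) u)))
Step 4: (\h.((u h) (\g.(\h.((u h) (g h))))))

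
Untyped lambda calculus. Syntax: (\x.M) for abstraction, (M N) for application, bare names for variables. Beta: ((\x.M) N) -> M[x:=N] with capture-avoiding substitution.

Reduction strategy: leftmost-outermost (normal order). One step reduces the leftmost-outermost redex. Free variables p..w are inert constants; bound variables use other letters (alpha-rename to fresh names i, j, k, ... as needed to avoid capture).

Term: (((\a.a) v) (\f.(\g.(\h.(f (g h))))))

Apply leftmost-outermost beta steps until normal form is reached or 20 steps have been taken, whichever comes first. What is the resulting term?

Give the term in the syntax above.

Step 0: (((\a.a) v) (\f.(\g.(\h.(f (g h))))))
Step 1: (v (\f.(\g.(\h.(f (g h))))))

Answer: (v (\f.(\g.(\h.(f (g h))))))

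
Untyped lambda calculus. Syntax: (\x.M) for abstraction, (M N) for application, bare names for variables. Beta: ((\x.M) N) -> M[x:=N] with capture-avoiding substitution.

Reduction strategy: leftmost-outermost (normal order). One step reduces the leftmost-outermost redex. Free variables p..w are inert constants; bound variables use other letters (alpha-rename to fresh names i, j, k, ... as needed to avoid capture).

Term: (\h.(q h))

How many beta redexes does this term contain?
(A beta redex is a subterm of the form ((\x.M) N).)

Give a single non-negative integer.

Answer: 0

Derivation:
Term: (\h.(q h))
  (no redexes)
Total redexes: 0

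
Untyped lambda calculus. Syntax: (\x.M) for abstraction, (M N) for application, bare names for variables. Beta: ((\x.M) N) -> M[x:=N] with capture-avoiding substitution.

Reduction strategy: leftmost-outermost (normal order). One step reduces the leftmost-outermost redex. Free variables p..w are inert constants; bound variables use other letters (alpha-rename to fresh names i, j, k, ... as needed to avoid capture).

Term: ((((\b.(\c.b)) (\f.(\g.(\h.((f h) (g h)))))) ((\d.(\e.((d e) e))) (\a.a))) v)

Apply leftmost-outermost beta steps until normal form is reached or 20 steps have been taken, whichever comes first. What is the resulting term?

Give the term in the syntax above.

Answer: (\g.(\h.((v h) (g h))))

Derivation:
Step 0: ((((\b.(\c.b)) (\f.(\g.(\h.((f h) (g h)))))) ((\d.(\e.((d e) e))) (\a.a))) v)
Step 1: (((\c.(\f.(\g.(\h.((f h) (g h)))))) ((\d.(\e.((d e) e))) (\a.a))) v)
Step 2: ((\f.(\g.(\h.((f h) (g h))))) v)
Step 3: (\g.(\h.((v h) (g h))))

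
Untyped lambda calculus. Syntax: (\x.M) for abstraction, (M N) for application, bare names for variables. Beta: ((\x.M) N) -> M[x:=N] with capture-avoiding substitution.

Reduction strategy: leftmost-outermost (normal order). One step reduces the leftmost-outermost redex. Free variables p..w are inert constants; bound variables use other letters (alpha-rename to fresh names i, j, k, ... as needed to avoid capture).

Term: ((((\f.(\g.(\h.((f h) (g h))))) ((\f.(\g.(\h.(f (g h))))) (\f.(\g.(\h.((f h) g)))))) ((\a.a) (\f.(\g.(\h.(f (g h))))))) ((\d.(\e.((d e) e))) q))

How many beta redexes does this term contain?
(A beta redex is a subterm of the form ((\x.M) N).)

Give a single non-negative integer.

Term: ((((\f.(\g.(\h.((f h) (g h))))) ((\f.(\g.(\h.(f (g h))))) (\f.(\g.(\h.((f h) g)))))) ((\a.a) (\f.(\g.(\h.(f (g h))))))) ((\d.(\e.((d e) e))) q))
  Redex: ((\f.(\g.(\h.((f h) (g h))))) ((\f.(\g.(\h.(f (g h))))) (\f.(\g.(\h.((f h) g))))))
  Redex: ((\f.(\g.(\h.(f (g h))))) (\f.(\g.(\h.((f h) g)))))
  Redex: ((\a.a) (\f.(\g.(\h.(f (g h))))))
  Redex: ((\d.(\e.((d e) e))) q)
Total redexes: 4

Answer: 4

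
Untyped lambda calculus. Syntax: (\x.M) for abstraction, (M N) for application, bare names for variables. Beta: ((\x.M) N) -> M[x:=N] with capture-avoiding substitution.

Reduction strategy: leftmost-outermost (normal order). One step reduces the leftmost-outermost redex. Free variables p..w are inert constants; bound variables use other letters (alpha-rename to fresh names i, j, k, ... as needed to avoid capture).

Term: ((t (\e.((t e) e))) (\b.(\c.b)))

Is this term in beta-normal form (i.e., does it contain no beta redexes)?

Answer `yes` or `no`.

Answer: yes

Derivation:
Term: ((t (\e.((t e) e))) (\b.(\c.b)))
No beta redexes found.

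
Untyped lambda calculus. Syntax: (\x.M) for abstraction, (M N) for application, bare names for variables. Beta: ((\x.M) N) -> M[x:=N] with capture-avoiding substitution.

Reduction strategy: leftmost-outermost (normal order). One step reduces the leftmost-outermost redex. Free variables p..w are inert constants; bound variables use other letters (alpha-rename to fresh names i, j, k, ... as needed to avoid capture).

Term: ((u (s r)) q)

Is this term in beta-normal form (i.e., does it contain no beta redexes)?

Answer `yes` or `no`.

Term: ((u (s r)) q)
No beta redexes found.

Answer: yes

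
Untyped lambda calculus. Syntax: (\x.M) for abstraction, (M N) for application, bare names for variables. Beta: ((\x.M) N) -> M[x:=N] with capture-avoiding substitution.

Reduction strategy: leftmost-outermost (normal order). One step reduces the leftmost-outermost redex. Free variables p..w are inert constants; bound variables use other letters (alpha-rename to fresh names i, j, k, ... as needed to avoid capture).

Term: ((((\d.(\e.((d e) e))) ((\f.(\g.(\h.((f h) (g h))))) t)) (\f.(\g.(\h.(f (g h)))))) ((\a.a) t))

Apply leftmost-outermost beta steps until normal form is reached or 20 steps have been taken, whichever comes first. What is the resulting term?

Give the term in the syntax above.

Step 0: ((((\d.(\e.((d e) e))) ((\f.(\g.(\h.((f h) (g h))))) t)) (\f.(\g.(\h.(f (g h)))))) ((\a.a) t))
Step 1: (((\e.((((\f.(\g.(\h.((f h) (g h))))) t) e) e)) (\f.(\g.(\h.(f (g h)))))) ((\a.a) t))
Step 2: (((((\f.(\g.(\h.((f h) (g h))))) t) (\f.(\g.(\h.(f (g h)))))) (\f.(\g.(\h.(f (g h)))))) ((\a.a) t))
Step 3: ((((\g.(\h.((t h) (g h)))) (\f.(\g.(\h.(f (g h)))))) (\f.(\g.(\h.(f (g h)))))) ((\a.a) t))
Step 4: (((\h.((t h) ((\f.(\g.(\h.(f (g h))))) h))) (\f.(\g.(\h.(f (g h)))))) ((\a.a) t))
Step 5: (((t (\f.(\g.(\h.(f (g h)))))) ((\f.(\g.(\h.(f (g h))))) (\f.(\g.(\h.(f (g h))))))) ((\a.a) t))
Step 6: (((t (\f.(\g.(\h.(f (g h)))))) (\g.(\h.((\f.(\g.(\h.(f (g h))))) (g h))))) ((\a.a) t))
Step 7: (((t (\f.(\g.(\h.(f (g h)))))) (\g.(\h.(\i.(\j.((g h) (i j))))))) ((\a.a) t))
Step 8: (((t (\f.(\g.(\h.(f (g h)))))) (\g.(\h.(\i.(\j.((g h) (i j))))))) t)

Answer: (((t (\f.(\g.(\h.(f (g h)))))) (\g.(\h.(\i.(\j.((g h) (i j))))))) t)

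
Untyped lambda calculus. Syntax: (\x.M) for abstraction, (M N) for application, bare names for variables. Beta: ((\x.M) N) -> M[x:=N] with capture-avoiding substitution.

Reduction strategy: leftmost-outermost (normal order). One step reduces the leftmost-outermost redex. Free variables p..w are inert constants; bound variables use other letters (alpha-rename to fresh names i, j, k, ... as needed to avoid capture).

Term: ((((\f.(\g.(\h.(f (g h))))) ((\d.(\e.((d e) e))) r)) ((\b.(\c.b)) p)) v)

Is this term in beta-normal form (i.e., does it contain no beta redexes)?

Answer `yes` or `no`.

Answer: no

Derivation:
Term: ((((\f.(\g.(\h.(f (g h))))) ((\d.(\e.((d e) e))) r)) ((\b.(\c.b)) p)) v)
Found 3 beta redex(es).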